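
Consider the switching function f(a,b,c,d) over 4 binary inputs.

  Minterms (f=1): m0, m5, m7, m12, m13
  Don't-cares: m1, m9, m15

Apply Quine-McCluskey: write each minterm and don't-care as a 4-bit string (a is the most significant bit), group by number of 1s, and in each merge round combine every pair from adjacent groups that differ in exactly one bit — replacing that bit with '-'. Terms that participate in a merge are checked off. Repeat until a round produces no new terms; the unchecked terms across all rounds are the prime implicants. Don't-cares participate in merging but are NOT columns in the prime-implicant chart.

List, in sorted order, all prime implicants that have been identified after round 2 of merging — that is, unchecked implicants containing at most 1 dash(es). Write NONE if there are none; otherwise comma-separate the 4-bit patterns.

[col 0] 0000*, 0001*, 0101*, 0111*, 1001*, 1100*, 1101*, 1111*
[col 1] -001*, -101*, -111*, 0-01*, 000-, 01-1*, 1-01*, 11-1*, 110-
[col 2] --01, -1-1
Prime implicants: --01, -1-1, 000-, 110-

000-, 110-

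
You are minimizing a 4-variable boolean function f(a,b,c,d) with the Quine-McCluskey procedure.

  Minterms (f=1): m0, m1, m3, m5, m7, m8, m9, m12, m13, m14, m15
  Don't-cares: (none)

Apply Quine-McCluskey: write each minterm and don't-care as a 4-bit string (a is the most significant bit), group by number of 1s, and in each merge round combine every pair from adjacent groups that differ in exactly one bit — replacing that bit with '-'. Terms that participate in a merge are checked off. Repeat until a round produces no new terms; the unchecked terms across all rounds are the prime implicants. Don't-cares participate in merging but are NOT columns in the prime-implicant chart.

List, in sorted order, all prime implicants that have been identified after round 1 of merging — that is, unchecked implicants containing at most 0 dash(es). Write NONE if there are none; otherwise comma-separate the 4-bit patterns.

[col 0] 0000*, 0001*, 0011*, 0101*, 0111*, 1000*, 1001*, 1100*, 1101*, 1110*, 1111*
[col 1] -000*, -001*, -101*, -111*, 0-01*, 0-11*, 00-1*, 000-*, 01-1*, 1-00*, 1-01*, 100-*, 11-0*, 11-1*, 110-*, 111-*
[col 2] --01, -00-, -1-1, 0--1, 1-0-, 11--
Prime implicants: --01, -00-, -1-1, 0--1, 1-0-, 11--

NONE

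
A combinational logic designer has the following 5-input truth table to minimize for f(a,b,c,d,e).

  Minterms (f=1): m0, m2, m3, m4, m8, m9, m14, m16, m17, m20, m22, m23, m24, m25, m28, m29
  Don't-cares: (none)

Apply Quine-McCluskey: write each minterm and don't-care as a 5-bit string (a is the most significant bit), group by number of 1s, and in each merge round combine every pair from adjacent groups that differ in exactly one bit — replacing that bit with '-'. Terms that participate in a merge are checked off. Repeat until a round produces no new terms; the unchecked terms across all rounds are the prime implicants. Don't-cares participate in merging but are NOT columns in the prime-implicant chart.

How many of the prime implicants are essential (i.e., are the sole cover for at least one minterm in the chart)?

7

[col 0] 00000*, 00010*, 00011*, 00100*, 01000*, 01001*, 01110, 10000*, 10001*, 10100*, 10110*, 10111*, 11000*, 11001*, 11100*, 11101*
[col 1] -0000*, -0100*, -1000*, -1001*, 0-000*, 00-00*, 000-0, 0001-, 0100-*, 1-000*, 1-001*, 1-100*, 10-00*, 1000-*, 101-0, 1011-, 11-00*, 11-01*, 1100-*, 1110-*
[col 2] --000, -0-00, -100-, 1--00, 1-00-, 11-0-
Prime implicants: --000, -0-00, -100-, 000-0, 0001-, 01110, 1--00, 1-00-, 101-0, 1011-, 11-0-
PI chart (minterm → PIs covering it):
  0 | --000,-0-00,000-0
  2 | 000-0,0001-
  3 | 0001-  (sole → essential)
  4 | -0-00  (sole → essential)
  8 | --000,-100-
  9 | -100-  (sole → essential)
  14 | 01110  (sole → essential)
  16 | --000,-0-00,1--00,1-00-
  17 | 1-00-  (sole → essential)
  20 | -0-00,1--00,101-0
  22 | 101-0,1011-
  23 | 1011-  (sole → essential)
  24 | --000,-100-,1--00,1-00-,11-0-
  25 | -100-,1-00-,11-0-
  28 | 1--00,11-0-
  29 | 11-0-  (sole → essential)
Essential prime implicants: -0-00, -100-, 0001-, 01110, 1-00-, 1011-, 11-0-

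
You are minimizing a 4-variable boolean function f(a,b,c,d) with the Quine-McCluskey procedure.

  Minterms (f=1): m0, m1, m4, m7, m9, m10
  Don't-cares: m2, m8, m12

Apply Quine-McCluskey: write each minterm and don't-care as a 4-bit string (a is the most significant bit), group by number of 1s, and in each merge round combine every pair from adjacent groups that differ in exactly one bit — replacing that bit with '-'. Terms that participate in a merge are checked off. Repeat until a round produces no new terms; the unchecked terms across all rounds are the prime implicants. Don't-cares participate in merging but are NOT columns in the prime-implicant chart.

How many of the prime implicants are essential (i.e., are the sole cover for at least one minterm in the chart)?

size-2^0 implicants → 0000(✓)  0001(✓)  0010(✓)  0100(✓)  0111  1000(✓)  1001(✓)  1010(✓)  1100(✓)
size-2^1 implicants → -000(✓)  -001(✓)  -010(✓)  -100(✓)  0-00(✓)  00-0(✓)  000-(✓)  1-00(✓)  10-0(✓)  100-(✓)
size-2^2 implicants → --00  -0-0  -00-
Unchecked terms (primes): --00, -0-0, -00-, 0111
Minterm coverage:
  m0 ⊆ --00,-0-0,-00-
  m1 ⊆ -00- [E]
  m4 ⊆ --00 [E]
  m7 ⊆ 0111 [E]
  m9 ⊆ -00- [E]
  m10 ⊆ -0-0 [E]
E = {--00, -0-0, -00-, 0111}

4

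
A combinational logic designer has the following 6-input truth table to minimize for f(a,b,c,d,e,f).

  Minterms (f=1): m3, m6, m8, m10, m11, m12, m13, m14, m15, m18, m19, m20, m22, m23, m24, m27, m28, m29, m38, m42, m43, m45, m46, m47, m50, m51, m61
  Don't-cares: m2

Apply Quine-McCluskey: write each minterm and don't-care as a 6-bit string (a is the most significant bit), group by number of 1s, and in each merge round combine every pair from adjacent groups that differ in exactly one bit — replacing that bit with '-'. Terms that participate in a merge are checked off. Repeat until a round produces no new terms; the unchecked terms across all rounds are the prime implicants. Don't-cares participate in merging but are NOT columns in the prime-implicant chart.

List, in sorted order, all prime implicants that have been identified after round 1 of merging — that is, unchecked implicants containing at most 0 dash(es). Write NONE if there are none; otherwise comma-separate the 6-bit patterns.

Round 0: 000010✓ 000011✓ 000110✓ 001000✓ 001010✓ 001011✓ 001100✓ 001101✓ 001110✓ 001111✓ 010010✓ 010011✓ 010100✓ 010110✓ 010111✓ 011000✓ 011011✓ 011100✓ 011101✓ 100110✓ 101010✓ 101011✓ 101101✓ 101110✓ 101111✓ 110010✓ 110011✓ 111101✓
Round 1: -00110✓ -01010✓ -01011✓ -01101✓ -01110✓ -01111✓ -10010✓ -10011✓ -11101✓ 0-0010✓ 0-0011✓ 0-0110✓ 0-1000✓ 0-1011✓ 0-1100✓ 0-1101✓ 00-010✓ 00-011✓ 00-110✓ 000-10✓ 00001-✓ 001-00✓ 001-10✓ 001-11✓ 0010-0✓ 00101-✓ 0011-0✓ 0011-1✓ 00110-✓ 00111-✓ 01-011✓ 01-100 010-10✓ 010-11✓ 01001-✓ 0101-0 01011-✓ 011-00✓ 01110-✓ 1-1101✓ 10-110✓ 101-10✓ 101-11✓ 10101-✓ 1011-1✓ 10111-✓ 11001-✓
Round 2: --1101 -0-110 -01-10✓ -01-11✓ -0101-✓ -011-1 -0111-✓ -1001- 0--011 0-0-10 0-001- 0-1-00 0-110- 00--10 00-01- 001--0 001-1-✓ 0011-- 010-1- 101-1-✓
Round 3: -01-1-
PIs = {--1101, -0-110, -01-1-, -011-1, -1001-, 0--011, 0-0-10, 0-001-, 0-1-00, 0-110-, 00--10, 00-01-, 001--0, 0011--, 01-100, 010-1-, 0101-0}

NONE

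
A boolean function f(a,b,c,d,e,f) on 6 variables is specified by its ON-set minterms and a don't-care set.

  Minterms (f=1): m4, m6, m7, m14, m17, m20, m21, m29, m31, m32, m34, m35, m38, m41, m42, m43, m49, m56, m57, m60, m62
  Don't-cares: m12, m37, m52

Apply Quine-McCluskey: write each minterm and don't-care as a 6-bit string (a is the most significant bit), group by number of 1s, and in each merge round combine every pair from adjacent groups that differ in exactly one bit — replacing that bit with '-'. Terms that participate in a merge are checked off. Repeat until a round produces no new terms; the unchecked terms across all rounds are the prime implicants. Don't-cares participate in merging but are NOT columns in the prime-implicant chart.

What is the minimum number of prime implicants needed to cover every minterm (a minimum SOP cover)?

11

Round 0: 000100✓ 000110✓ 000111✓ 001100✓ 001110✓ 010001✓ 010100✓ 010101✓ 011101✓ 011111✓ 100000✓ 100010✓ 100011✓ 100101 100110✓ 101001✓ 101010✓ 101011✓ 110001✓ 110100✓ 111000✓ 111001✓ 111100✓ 111110✓
Round 1: -00110 -10001 -10100 0-0100 00-100✓ 00-110✓ 0001-0✓ 00011- 0011-0✓ 01-101 010-01 01010- 0111-1 1-1001 10-010✓ 10-011✓ 100-10 1000-0 10001-✓ 1010-1 10101-✓ 11-001 11-100 111-00 11100- 1111-0
Round 2: 00-1-0 10-01-
PIs = {-00110, -10001, -10100, 0-0100, 00-1-0, 00011-, 01-101, 010-01, 01010-, 0111-1, 1-1001, 10-01-, 100-10, 1000-0, 100101, 1010-1, 11-001, 11-100, 111-00, 11100-, 1111-0}
Coverage chart:
  m4: 0-0100,00-1-0
  m6: -00110,00-1-0,00011-
  m7: 00011- ←essential
  m14: 00-1-0 ←essential
  m17: -10001,010-01
  m20: -10100,0-0100,01010-
  m21: 01-101,010-01,01010-
  m29: 01-101,0111-1
  m31: 0111-1 ←essential
  m32: 1000-0 ←essential
  m34: 10-01-,100-10,1000-0
  m35: 10-01- ←essential
  m38: -00110,100-10
  m41: 1-1001,1010-1
  m42: 10-01- ←essential
  m43: 10-01-,1010-1
  m49: -10001,11-001
  m56: 111-00,11100-
  m57: 1-1001,11-001,11100-
  m60: 11-100,111-00,1111-0
  m62: 1111-0 ←essential
Essential: 00-1-0, 00011-, 0111-1, 10-01-, 1000-0, 1111-0
Petrick residual → -00110, -10001, 01010-, 1-1001, 111-00
Min cover (11 terms): b'c'def' + bc'd'e'f + a'b'df' + a'b'c'de + a'bc'de' + a'bcdf + acd'e'f + ab'd'e + ab'c'd'f' + abce'f' + abcdf'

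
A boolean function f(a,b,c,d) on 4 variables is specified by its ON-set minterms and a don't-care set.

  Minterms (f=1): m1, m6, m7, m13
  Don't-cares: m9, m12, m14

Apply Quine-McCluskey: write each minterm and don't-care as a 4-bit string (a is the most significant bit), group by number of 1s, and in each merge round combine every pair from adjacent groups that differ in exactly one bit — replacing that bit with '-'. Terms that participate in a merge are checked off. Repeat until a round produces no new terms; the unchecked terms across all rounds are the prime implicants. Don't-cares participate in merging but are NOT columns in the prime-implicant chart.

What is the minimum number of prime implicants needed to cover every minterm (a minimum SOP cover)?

3

[col 0] 0001*, 0110*, 0111*, 1001*, 1100*, 1101*, 1110*
[col 1] -001, -110, 011-, 1-01, 11-0, 110-
Prime implicants: -001, -110, 011-, 1-01, 11-0, 110-
PI chart (minterm → PIs covering it):
  1 | -001  (sole → essential)
  6 | -110,011-
  7 | 011-  (sole → essential)
  13 | 1-01,110-
Essential prime implicants: -001, 011-
Petrick residual → 1-01
Minimum SOP uses 3 PIs: b'c'd + a'bc + ac'd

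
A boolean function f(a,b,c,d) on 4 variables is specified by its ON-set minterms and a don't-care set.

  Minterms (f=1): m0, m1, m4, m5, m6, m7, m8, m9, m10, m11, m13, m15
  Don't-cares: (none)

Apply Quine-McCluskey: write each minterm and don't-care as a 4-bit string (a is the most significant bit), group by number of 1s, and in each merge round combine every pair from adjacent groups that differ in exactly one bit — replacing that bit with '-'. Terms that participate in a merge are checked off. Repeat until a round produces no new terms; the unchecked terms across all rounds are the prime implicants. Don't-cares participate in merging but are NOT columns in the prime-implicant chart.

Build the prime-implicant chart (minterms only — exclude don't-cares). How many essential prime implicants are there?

[col 0] 0000*, 0001*, 0100*, 0101*, 0110*, 0111*, 1000*, 1001*, 1010*, 1011*, 1101*, 1111*
[col 1] -000*, -001*, -101*, -111*, 0-00*, 0-01*, 000-*, 01-0*, 01-1*, 010-*, 011-*, 1-01*, 1-11*, 10-0*, 10-1*, 100-*, 101-*, 11-1*
[col 2] --01, -00-, -1-1, 0-0-, 01--, 1--1, 10--
Prime implicants: --01, -00-, -1-1, 0-0-, 01--, 1--1, 10--
PI chart (minterm → PIs covering it):
  0 | -00-,0-0-
  1 | --01,-00-,0-0-
  4 | 0-0-,01--
  5 | --01,-1-1,0-0-,01--
  6 | 01--  (sole → essential)
  7 | -1-1,01--
  8 | -00-,10--
  9 | --01,-00-,1--1,10--
  10 | 10--  (sole → essential)
  11 | 1--1,10--
  13 | --01,-1-1,1--1
  15 | -1-1,1--1
Essential prime implicants: 01--, 10--

2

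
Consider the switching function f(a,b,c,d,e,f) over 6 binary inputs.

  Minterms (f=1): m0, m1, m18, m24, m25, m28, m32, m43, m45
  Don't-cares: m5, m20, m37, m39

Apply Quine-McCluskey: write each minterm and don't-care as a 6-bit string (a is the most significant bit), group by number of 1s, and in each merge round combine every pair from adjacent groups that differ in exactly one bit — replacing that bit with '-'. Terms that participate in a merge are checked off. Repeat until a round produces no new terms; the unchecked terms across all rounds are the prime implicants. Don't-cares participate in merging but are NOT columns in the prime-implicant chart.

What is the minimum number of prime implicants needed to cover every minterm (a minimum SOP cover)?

7

[col 0] 000000*, 000001*, 000101*, 010010, 010100*, 011000*, 011001*, 011100*, 100000*, 100101*, 100111*, 101011, 101101*
[col 1] -00000, -00101, 000-01, 00000-, 01-100, 011-00, 01100-, 10-101, 1001-1
Prime implicants: -00000, -00101, 000-01, 00000-, 01-100, 010010, 011-00, 01100-, 10-101, 1001-1, 101011
PI chart (minterm → PIs covering it):
  0 | -00000,00000-
  1 | 000-01,00000-
  18 | 010010  (sole → essential)
  24 | 011-00,01100-
  25 | 01100-  (sole → essential)
  28 | 01-100,011-00
  32 | -00000  (sole → essential)
  43 | 101011  (sole → essential)
  45 | 10-101  (sole → essential)
Essential prime implicants: -00000, 010010, 01100-, 10-101, 101011
Petrick residual → 000-01, 01-100
Minimum SOP uses 7 PIs: b'c'd'e'f' + a'b'c'e'f + a'bde'f' + a'bc'd'ef' + a'bcd'e' + ab'de'f + ab'cd'ef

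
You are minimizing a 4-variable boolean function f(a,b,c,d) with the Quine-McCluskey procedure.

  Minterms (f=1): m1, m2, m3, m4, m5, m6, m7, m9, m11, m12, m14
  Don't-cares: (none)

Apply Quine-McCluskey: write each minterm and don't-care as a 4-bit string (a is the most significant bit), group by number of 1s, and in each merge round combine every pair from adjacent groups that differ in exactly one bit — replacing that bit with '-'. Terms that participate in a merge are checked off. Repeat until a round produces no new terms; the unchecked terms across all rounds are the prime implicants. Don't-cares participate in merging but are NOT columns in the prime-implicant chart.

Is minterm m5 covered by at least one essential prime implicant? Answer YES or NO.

NO

size-2^0 implicants → 0001(✓)  0010(✓)  0011(✓)  0100(✓)  0101(✓)  0110(✓)  0111(✓)  1001(✓)  1011(✓)  1100(✓)  1110(✓)
size-2^1 implicants → -001(✓)  -011(✓)  -100(✓)  -110(✓)  0-01(✓)  0-10(✓)  0-11(✓)  00-1(✓)  001-(✓)  01-0(✓)  01-1(✓)  010-(✓)  011-(✓)  10-1(✓)  11-0(✓)
size-2^2 implicants → -0-1  -1-0  0--1  0-1-  01--
Unchecked terms (primes): -0-1, -1-0, 0--1, 0-1-, 01--
Minterm coverage:
  m1 ⊆ -0-1,0--1
  m2 ⊆ 0-1- [E]
  m3 ⊆ -0-1,0--1,0-1-
  m4 ⊆ -1-0,01--
  m5 ⊆ 0--1,01--
  m6 ⊆ -1-0,0-1-,01--
  m7 ⊆ 0--1,0-1-,01--
  m9 ⊆ -0-1 [E]
  m11 ⊆ -0-1 [E]
  m12 ⊆ -1-0 [E]
  m14 ⊆ -1-0 [E]
E = {-0-1, -1-0, 0-1-}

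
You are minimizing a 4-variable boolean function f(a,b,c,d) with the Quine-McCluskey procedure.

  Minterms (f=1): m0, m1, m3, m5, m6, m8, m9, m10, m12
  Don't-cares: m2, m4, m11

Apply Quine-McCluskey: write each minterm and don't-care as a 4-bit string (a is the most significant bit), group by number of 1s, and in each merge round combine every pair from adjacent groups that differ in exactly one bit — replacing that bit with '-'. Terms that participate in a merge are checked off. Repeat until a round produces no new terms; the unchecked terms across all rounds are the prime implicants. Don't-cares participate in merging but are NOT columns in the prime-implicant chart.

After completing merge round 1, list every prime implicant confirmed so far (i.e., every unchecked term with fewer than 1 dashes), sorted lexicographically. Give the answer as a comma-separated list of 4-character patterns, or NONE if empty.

NONE

size-2^0 implicants → 0000(✓)  0001(✓)  0010(✓)  0011(✓)  0100(✓)  0101(✓)  0110(✓)  1000(✓)  1001(✓)  1010(✓)  1011(✓)  1100(✓)
size-2^1 implicants → -000(✓)  -001(✓)  -010(✓)  -011(✓)  -100(✓)  0-00(✓)  0-01(✓)  0-10(✓)  00-0(✓)  00-1(✓)  000-(✓)  001-(✓)  01-0(✓)  010-(✓)  1-00(✓)  10-0(✓)  10-1(✓)  100-(✓)  101-(✓)
size-2^2 implicants → --00  -0-0(✓)  -0-1(✓)  -00-(✓)  -01-(✓)  0--0  0-0-  00--(✓)  10--(✓)
size-2^3 implicants → -0--
Unchecked terms (primes): --00, -0--, 0--0, 0-0-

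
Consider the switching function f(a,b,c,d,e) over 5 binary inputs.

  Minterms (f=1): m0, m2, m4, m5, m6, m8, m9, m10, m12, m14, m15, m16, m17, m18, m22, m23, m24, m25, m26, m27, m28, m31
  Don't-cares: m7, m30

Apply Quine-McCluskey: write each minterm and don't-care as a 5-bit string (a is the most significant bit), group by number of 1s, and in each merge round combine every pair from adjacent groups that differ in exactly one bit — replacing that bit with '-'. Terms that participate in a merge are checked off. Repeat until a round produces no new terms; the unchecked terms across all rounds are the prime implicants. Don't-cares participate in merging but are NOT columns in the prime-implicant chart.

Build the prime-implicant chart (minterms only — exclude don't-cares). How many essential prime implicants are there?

5

[col 0] 00000*, 00010*, 00100*, 00101*, 00110*, 00111*, 01000*, 01001*, 01010*, 01100*, 01110*, 01111*, 10000*, 10001*, 10010*, 10110*, 10111*, 11000*, 11001*, 11010*, 11011*, 11100*, 11110*, 11111*
[col 1] -0000*, -0010*, -0110*, -0111*, -1000*, -1001*, -1010*, -1100*, -1110*, -1111*, 0-000*, 0-010*, 0-100*, 0-110*, 0-111*, 00-00*, 00-10*, 000-0*, 001-0*, 001-1*, 0010-*, 0011-*, 01-00*, 01-10*, 010-0*, 0100-*, 011-0*, 0111-*, 1-000*, 1-001*, 1-010*, 1-110*, 1-111*, 10-10*, 100-0*, 1000-*, 1011-*, 11-00*, 11-10*, 11-11*, 110-0*, 110-1*, 1100-*, 1101-*, 111-0*, 1111-*
[col 2] --000*, --010*, --110*, --111*, -0-10*, -00-0*, -011-*, -1-00*, -1-10*, -10-0*, -100-, -11-0*, -111-*, 0--00*, 0--10*, 0-0-0*, 0-1-0*, 0-11-*, 00--0*, 001--, 01--0*, 1--10*, 1-0-0*, 1-00-, 1-11-*, 11--0*, 11-1-, 110--
[col 3] ---10, --0-0, --11-, -1--0, 0---0
Prime implicants: ---10, --0-0, --11-, -1--0, -100-, 0---0, 001--, 1-00-, 11-1-, 110--
PI chart (minterm → PIs covering it):
  0 | --0-0,0---0
  2 | ---10,--0-0,0---0
  4 | 0---0,001--
  5 | 001--  (sole → essential)
  6 | ---10,--11-,0---0,001--
  8 | --0-0,-1--0,-100-,0---0
  9 | -100-  (sole → essential)
  10 | ---10,--0-0,-1--0,0---0
  12 | -1--0,0---0
  14 | ---10,--11-,-1--0,0---0
  15 | --11-  (sole → essential)
  16 | --0-0,1-00-
  17 | 1-00-  (sole → essential)
  18 | ---10,--0-0
  22 | ---10,--11-
  23 | --11-  (sole → essential)
  24 | --0-0,-1--0,-100-,1-00-,110--
  25 | -100-,1-00-,110--
  26 | ---10,--0-0,-1--0,11-1-,110--
  27 | 11-1-,110--
  28 | -1--0  (sole → essential)
  31 | --11-,11-1-
Essential prime implicants: --11-, -1--0, -100-, 001--, 1-00-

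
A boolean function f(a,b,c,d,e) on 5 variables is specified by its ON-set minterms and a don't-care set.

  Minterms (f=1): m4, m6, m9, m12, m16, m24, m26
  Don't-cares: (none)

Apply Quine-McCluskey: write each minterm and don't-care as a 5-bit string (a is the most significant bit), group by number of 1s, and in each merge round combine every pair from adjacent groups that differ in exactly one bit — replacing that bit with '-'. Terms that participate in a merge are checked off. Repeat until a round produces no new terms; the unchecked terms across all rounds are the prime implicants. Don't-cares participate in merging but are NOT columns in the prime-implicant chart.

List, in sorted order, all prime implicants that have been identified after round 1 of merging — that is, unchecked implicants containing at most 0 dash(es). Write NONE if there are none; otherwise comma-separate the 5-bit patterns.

Round 0: 00100✓ 00110✓ 01001 01100✓ 10000✓ 11000✓ 11010✓
Round 1: 0-100 001-0 1-000 110-0
PIs = {0-100, 001-0, 01001, 1-000, 110-0}

01001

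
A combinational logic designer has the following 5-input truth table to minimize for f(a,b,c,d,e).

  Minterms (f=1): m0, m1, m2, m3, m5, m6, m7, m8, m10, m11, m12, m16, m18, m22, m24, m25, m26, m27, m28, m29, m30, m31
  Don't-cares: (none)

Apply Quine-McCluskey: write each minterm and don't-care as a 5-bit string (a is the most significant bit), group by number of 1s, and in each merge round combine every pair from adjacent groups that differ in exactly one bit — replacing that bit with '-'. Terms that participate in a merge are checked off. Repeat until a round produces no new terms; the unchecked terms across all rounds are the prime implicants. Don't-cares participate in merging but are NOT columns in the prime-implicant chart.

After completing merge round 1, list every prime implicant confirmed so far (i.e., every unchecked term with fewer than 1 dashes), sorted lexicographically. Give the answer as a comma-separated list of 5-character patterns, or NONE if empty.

size-2^0 implicants → 00000(✓)  00001(✓)  00010(✓)  00011(✓)  00101(✓)  00110(✓)  00111(✓)  01000(✓)  01010(✓)  01011(✓)  01100(✓)  10000(✓)  10010(✓)  10110(✓)  11000(✓)  11001(✓)  11010(✓)  11011(✓)  11100(✓)  11101(✓)  11110(✓)  11111(✓)
size-2^1 implicants → -0000(✓)  -0010(✓)  -0110(✓)  -1000(✓)  -1010(✓)  -1011(✓)  -1100(✓)  0-000(✓)  0-010(✓)  0-011(✓)  00-01(✓)  00-10(✓)  00-11(✓)  000-0(✓)  000-1(✓)  0000-(✓)  0001-(✓)  001-1(✓)  0011-(✓)  01-00(✓)  010-0(✓)  0101-(✓)  1-000(✓)  1-010(✓)  1-110(✓)  10-10(✓)  100-0(✓)  11-00(✓)  11-01(✓)  11-10(✓)  11-11(✓)  110-0(✓)  110-1(✓)  1100-(✓)  1101-(✓)  111-0(✓)  111-1(✓)  1110-(✓)  1111-(✓)
size-2^2 implicants → --000(✓)  --010(✓)  -0-10  -00-0(✓)  -1-00  -10-0(✓)  -101-  0-0-0(✓)  0-01-  00--1  00-1-  000--  1--10  1-0-0(✓)  11--0(✓)  11--1(✓)  11-0-(✓)  11-1-(✓)  110--(✓)  111--(✓)
size-2^3 implicants → --0-0  11---
Unchecked terms (primes): --0-0, -0-10, -1-00, -101-, 0-01-, 00--1, 00-1-, 000--, 1--10, 11---

NONE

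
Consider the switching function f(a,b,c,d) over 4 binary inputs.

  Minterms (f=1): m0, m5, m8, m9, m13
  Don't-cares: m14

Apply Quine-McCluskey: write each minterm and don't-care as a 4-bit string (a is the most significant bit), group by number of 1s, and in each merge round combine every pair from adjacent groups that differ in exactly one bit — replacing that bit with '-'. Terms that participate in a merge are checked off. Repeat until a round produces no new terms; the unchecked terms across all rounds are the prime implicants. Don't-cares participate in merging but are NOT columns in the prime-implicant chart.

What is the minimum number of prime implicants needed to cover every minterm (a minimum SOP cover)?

[col 0] 0000*, 0101*, 1000*, 1001*, 1101*, 1110
[col 1] -000, -101, 1-01, 100-
Prime implicants: -000, -101, 1-01, 100-, 1110
PI chart (minterm → PIs covering it):
  0 | -000  (sole → essential)
  5 | -101  (sole → essential)
  8 | -000,100-
  9 | 1-01,100-
  13 | -101,1-01
Essential prime implicants: -000, -101
Petrick residual → 1-01
Minimum SOP uses 3 PIs: b'c'd' + bc'd + ac'd

3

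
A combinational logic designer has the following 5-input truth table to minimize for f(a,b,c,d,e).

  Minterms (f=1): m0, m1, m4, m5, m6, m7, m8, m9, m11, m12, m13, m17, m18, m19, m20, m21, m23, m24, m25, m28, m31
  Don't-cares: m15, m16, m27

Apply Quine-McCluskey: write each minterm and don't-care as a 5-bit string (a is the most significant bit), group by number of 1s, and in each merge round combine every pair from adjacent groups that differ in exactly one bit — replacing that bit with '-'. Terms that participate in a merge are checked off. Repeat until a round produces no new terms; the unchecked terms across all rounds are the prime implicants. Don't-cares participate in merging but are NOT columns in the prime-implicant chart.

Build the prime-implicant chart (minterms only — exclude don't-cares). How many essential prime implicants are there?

3

size-2^0 implicants → 00000(✓)  00001(✓)  00100(✓)  00101(✓)  00110(✓)  00111(✓)  01000(✓)  01001(✓)  01011(✓)  01100(✓)  01101(✓)  01111(✓)  10000(✓)  10001(✓)  10010(✓)  10011(✓)  10100(✓)  10101(✓)  10111(✓)  11000(✓)  11001(✓)  11011(✓)  11100(✓)  11111(✓)
size-2^1 implicants → -0000(✓)  -0001(✓)  -0100(✓)  -0101(✓)  -0111(✓)  -1000(✓)  -1001(✓)  -1011(✓)  -1100(✓)  -1111(✓)  0-000(✓)  0-001(✓)  0-100(✓)  0-101(✓)  0-111(✓)  00-00(✓)  00-01(✓)  0000-(✓)  001-0(✓)  001-1(✓)  0010-(✓)  0011-(✓)  01-00(✓)  01-01(✓)  01-11(✓)  010-1(✓)  0100-(✓)  011-1(✓)  0110-(✓)  1-000(✓)  1-001(✓)  1-011(✓)  1-100(✓)  1-111(✓)  10-00(✓)  10-01(✓)  10-11(✓)  100-0(✓)  100-1(✓)  1000-(✓)  1001-(✓)  101-1(✓)  1010-(✓)  11-00(✓)  11-11(✓)  110-1(✓)  1100-(✓)
size-2^2 implicants → --000(✓)  --001(✓)  --100(✓)  --111  -0-00(✓)  -0-01(✓)  -000-(✓)  -01-1  -010-(✓)  -1-00(✓)  -1-11  -10-1  -100-(✓)  0--00(✓)  0--01(✓)  0-00-(✓)  0-1-1  0-10-(✓)  00-0-(✓)  001--  01--1  01-0-(✓)  1--00(✓)  1--11  1-0-1  1-00-(✓)  10--1  10-0-(✓)  100--
size-2^3 implicants → ---00  --00-  -0-0-  0--0-
Unchecked terms (primes): ---00, --00-, --111, -0-0-, -01-1, -1-11, -10-1, 0--0-, 0-1-1, 001--, 01--1, 1--11, 1-0-1, 10--1, 100--
Minterm coverage:
  m0 ⊆ ---00,--00-,-0-0-,0--0-
  m1 ⊆ --00-,-0-0-,0--0-
  m4 ⊆ ---00,-0-0-,0--0-,001--
  m5 ⊆ -0-0-,-01-1,0--0-,0-1-1,001--
  m6 ⊆ 001-- [E]
  m7 ⊆ --111,-01-1,0-1-1,001--
  m8 ⊆ ---00,--00-,0--0-
  m9 ⊆ --00-,-10-1,0--0-,01--1
  m11 ⊆ -1-11,-10-1,01--1
  m12 ⊆ ---00,0--0-
  m13 ⊆ 0--0-,0-1-1,01--1
  m17 ⊆ --00-,-0-0-,1-0-1,10--1,100--
  m18 ⊆ 100-- [E]
  m19 ⊆ 1--11,1-0-1,10--1,100--
  m20 ⊆ ---00,-0-0-
  m21 ⊆ -0-0-,-01-1,10--1
  m23 ⊆ --111,-01-1,1--11,10--1
  m24 ⊆ ---00,--00-
  m25 ⊆ --00-,-10-1,1-0-1
  m28 ⊆ ---00 [E]
  m31 ⊆ --111,-1-11,1--11
E = {---00, 001--, 100--}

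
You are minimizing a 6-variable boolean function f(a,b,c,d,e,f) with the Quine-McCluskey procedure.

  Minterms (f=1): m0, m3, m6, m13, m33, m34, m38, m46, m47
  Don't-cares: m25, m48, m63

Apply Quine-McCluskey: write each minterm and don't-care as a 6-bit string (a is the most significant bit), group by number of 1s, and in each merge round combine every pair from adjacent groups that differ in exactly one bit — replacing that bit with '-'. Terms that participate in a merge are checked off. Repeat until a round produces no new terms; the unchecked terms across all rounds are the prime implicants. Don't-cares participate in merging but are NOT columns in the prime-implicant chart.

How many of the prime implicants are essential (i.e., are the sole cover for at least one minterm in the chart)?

6

Round 0: 000000 000011 000110✓ 001101 011001 100001 100010✓ 100110✓ 101110✓ 101111✓ 110000 111111✓
Round 1: -00110 1-1111 10-110 100-10 10111-
PIs = {-00110, 000000, 000011, 001101, 011001, 1-1111, 10-110, 100-10, 100001, 10111-, 110000}
Coverage chart:
  m0: 000000 ←essential
  m3: 000011 ←essential
  m6: -00110 ←essential
  m13: 001101 ←essential
  m33: 100001 ←essential
  m34: 100-10 ←essential
  m38: -00110,10-110,100-10
  m46: 10-110,10111-
  m47: 1-1111,10111-
Essential: -00110, 000000, 000011, 001101, 100-10, 100001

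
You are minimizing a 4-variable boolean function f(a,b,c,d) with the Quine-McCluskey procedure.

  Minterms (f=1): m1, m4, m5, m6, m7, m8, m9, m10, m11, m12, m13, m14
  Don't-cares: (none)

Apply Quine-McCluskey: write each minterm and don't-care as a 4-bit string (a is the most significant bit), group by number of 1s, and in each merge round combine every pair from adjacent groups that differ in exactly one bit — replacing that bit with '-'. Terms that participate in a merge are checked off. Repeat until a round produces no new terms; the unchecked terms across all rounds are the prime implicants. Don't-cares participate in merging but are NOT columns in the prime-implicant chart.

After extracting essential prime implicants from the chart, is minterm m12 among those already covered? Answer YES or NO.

[col 0] 0001*, 0100*, 0101*, 0110*, 0111*, 1000*, 1001*, 1010*, 1011*, 1100*, 1101*, 1110*
[col 1] -001*, -100*, -101*, -110*, 0-01*, 01-0*, 01-1*, 010-*, 011-*, 1-00*, 1-01*, 1-10*, 10-0*, 10-1*, 100-*, 101-*, 11-0*, 110-*
[col 2] --01, -1-0, -10-, 01--, 1--0, 1-0-, 10--
Prime implicants: --01, -1-0, -10-, 01--, 1--0, 1-0-, 10--
PI chart (minterm → PIs covering it):
  1 | --01  (sole → essential)
  4 | -1-0,-10-,01--
  5 | --01,-10-,01--
  6 | -1-0,01--
  7 | 01--  (sole → essential)
  8 | 1--0,1-0-,10--
  9 | --01,1-0-,10--
  10 | 1--0,10--
  11 | 10--  (sole → essential)
  12 | -1-0,-10-,1--0,1-0-
  13 | --01,-10-,1-0-
  14 | -1-0,1--0
Essential prime implicants: --01, 01--, 10--

NO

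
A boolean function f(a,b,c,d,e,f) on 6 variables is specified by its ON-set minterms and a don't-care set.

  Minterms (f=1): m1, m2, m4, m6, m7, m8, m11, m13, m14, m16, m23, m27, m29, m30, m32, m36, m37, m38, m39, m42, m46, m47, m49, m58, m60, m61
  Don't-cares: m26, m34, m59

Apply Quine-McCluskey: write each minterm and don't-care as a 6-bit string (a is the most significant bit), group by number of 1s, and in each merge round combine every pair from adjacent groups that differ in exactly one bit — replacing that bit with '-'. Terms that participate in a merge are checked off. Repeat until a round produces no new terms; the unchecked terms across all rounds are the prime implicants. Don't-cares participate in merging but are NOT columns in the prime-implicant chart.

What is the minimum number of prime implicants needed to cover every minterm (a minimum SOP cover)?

15

Round 0: 000001 000010✓ 000100✓ 000110✓ 000111✓ 001000 001011✓ 001101✓ 001110✓ 010000 010111✓ 011010✓ 011011✓ 011101✓ 011110✓ 100000✓ 100010✓ 100100✓ 100101✓ 100110✓ 100111✓ 101010✓ 101110✓ 101111✓ 110001 111010✓ 111011✓ 111100✓ 111101✓
Round 1: -00010✓ -00100✓ -00110✓ -00111✓ -01110✓ -11010✓ -11011✓ -11101 0-0111 0-1011 0-1101 0-1110 00-110✓ 000-10✓ 0001-0✓ 00011-✓ 011-10 01101-✓ 1-1010 10-010✓ 10-110✓ 10-111✓ 100-00✓ 100-10✓ 1000-0✓ 1001-0✓ 1001-1✓ 10010-✓ 10011-✓ 101-10✓ 10111-✓ 11101-✓ 11110-
Round 2: -0-110 -00-10 -001-0 -0011- -1101- 10--10 10-11- 100--0 1001--
PIs = {-0-110, -00-10, -001-0, -0011-, -1101-, -11101, 0-0111, 0-1011, 0-1101, 0-1110, 000001, 001000, 010000, 011-10, 1-1010, 10--10, 10-11-, 100--0, 1001--, 110001, 11110-}
Coverage chart:
  m1: 000001 ←essential
  m2: -00-10 ←essential
  m4: -001-0 ←essential
  m6: -0-110,-00-10,-001-0,-0011-
  m7: -0011-,0-0111
  m8: 001000 ←essential
  m11: 0-1011 ←essential
  m13: 0-1101 ←essential
  m14: -0-110,0-1110
  m16: 010000 ←essential
  m23: 0-0111 ←essential
  m27: -1101-,0-1011
  m29: -11101,0-1101
  m30: 0-1110,011-10
  m32: 100--0 ←essential
  m36: -001-0,100--0,1001--
  m37: 1001-- ←essential
  m38: -0-110,-00-10,-001-0,-0011-,10--10,10-11-,100--0,1001--
  m39: -0011-,10-11-,1001--
  m42: 1-1010,10--10
  m46: -0-110,10--10,10-11-
  m47: 10-11- ←essential
  m49: 110001 ←essential
  m58: -1101-,1-1010
  m60: 11110- ←essential
  m61: -11101,11110-
Essential: -00-10, -001-0, 0-0111, 0-1011, 0-1101, 000001, 001000, 010000, 10-11-, 100--0, 1001--, 110001, 11110-
Petrick residual → 0-1110, 1-1010
Min cover (15 terms): b'c'ef' + b'c'df' + a'c'def + a'cd'ef + a'cde'f + a'cdef' + a'b'c'd'e'f + a'b'cd'e'f' + a'bc'd'e'f' + acd'ef' + ab'de + ab'c'f' + ab'c'd + abc'd'e'f + abcde'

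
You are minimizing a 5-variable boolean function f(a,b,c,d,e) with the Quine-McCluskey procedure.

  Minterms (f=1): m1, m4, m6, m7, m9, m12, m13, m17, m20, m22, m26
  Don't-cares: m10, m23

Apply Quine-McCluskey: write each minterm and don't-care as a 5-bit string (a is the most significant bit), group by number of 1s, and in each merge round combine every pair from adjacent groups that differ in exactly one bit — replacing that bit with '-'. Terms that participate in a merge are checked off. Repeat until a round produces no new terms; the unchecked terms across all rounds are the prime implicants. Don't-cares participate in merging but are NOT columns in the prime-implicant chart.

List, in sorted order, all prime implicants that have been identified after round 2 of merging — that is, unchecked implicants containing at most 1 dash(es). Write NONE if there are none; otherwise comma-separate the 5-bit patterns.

-0001, -1010, 0-001, 0-100, 01-01, 0110-

size-2^0 implicants → 00001(✓)  00100(✓)  00110(✓)  00111(✓)  01001(✓)  01010(✓)  01100(✓)  01101(✓)  10001(✓)  10100(✓)  10110(✓)  10111(✓)  11010(✓)
size-2^1 implicants → -0001  -0100(✓)  -0110(✓)  -0111(✓)  -1010  0-001  0-100  001-0(✓)  0011-(✓)  01-01  0110-  101-0(✓)  1011-(✓)
size-2^2 implicants → -01-0  -011-
Unchecked terms (primes): -0001, -01-0, -011-, -1010, 0-001, 0-100, 01-01, 0110-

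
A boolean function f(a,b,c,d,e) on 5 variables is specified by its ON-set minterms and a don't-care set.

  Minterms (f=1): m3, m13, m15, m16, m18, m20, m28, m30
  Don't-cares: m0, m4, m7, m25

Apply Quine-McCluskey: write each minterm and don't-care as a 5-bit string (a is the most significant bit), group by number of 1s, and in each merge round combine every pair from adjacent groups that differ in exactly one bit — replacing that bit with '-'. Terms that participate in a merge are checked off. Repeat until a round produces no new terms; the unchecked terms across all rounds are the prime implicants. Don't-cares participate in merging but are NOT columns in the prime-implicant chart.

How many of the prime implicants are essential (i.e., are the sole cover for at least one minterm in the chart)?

4

Round 0: 00000✓ 00011✓ 00100✓ 00111✓ 01101✓ 01111✓ 10000✓ 10010✓ 10100✓ 11001 11100✓ 11110✓
Round 1: -0000✓ -0100✓ 0-111 00-00✓ 00-11 011-1 1-100 10-00✓ 100-0 111-0
Round 2: -0-00
PIs = {-0-00, 0-111, 00-11, 011-1, 1-100, 100-0, 11001, 111-0}
Coverage chart:
  m3: 00-11 ←essential
  m13: 011-1 ←essential
  m15: 0-111,011-1
  m16: -0-00,100-0
  m18: 100-0 ←essential
  m20: -0-00,1-100
  m28: 1-100,111-0
  m30: 111-0 ←essential
Essential: 00-11, 011-1, 100-0, 111-0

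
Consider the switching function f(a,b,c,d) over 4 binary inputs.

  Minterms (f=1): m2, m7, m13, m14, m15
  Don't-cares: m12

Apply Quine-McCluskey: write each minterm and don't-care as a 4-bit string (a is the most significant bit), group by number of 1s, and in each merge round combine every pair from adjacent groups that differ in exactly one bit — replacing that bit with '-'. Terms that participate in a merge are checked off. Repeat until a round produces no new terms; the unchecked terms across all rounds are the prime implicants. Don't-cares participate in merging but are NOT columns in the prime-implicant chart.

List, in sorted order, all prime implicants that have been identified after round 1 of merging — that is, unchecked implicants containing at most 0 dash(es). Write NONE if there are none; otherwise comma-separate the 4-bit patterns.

Round 0: 0010 0111✓ 1100✓ 1101✓ 1110✓ 1111✓
Round 1: -111 11-0✓ 11-1✓ 110-✓ 111-✓
Round 2: 11--
PIs = {-111, 0010, 11--}

0010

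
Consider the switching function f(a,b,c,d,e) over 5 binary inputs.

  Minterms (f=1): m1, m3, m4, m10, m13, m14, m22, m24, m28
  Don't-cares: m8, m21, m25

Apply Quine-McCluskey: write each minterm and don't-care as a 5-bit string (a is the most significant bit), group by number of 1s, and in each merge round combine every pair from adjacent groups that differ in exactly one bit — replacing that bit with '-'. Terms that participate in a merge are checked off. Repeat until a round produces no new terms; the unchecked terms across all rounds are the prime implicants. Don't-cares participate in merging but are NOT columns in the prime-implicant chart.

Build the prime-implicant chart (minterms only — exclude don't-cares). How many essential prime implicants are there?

size-2^0 implicants → 00001(✓)  00011(✓)  00100  01000(✓)  01010(✓)  01101  01110(✓)  10101  10110  11000(✓)  11001(✓)  11100(✓)
size-2^1 implicants → -1000  000-1  01-10  010-0  11-00  1100-
Unchecked terms (primes): -1000, 000-1, 00100, 01-10, 010-0, 01101, 10101, 10110, 11-00, 1100-
Minterm coverage:
  m1 ⊆ 000-1 [E]
  m3 ⊆ 000-1 [E]
  m4 ⊆ 00100 [E]
  m10 ⊆ 01-10,010-0
  m13 ⊆ 01101 [E]
  m14 ⊆ 01-10 [E]
  m22 ⊆ 10110 [E]
  m24 ⊆ -1000,11-00,1100-
  m28 ⊆ 11-00 [E]
E = {000-1, 00100, 01-10, 01101, 10110, 11-00}

6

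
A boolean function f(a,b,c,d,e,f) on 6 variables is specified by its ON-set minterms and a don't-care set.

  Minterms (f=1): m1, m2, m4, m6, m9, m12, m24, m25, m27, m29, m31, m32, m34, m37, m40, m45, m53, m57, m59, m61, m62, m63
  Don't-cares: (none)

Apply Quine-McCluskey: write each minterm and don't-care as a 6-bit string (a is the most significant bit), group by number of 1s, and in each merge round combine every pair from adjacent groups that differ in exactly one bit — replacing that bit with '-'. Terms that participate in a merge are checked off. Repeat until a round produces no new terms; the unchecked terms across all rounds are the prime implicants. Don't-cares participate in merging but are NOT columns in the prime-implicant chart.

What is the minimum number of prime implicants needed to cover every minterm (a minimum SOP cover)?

9

size-2^0 implicants → 000001(✓)  000010(✓)  000100(✓)  000110(✓)  001001(✓)  001100(✓)  011000(✓)  011001(✓)  011011(✓)  011101(✓)  011111(✓)  100000(✓)  100010(✓)  100101(✓)  101000(✓)  101101(✓)  110101(✓)  111001(✓)  111011(✓)  111101(✓)  111110(✓)  111111(✓)
size-2^1 implicants → -00010  -11001(✓)  -11011(✓)  -11101(✓)  -11111(✓)  0-1001  00-001  00-100  000-10  0001-0  011-01(✓)  011-11(✓)  0110-1(✓)  01100-  0111-1(✓)  1-0101(✓)  1-1101(✓)  10-000  10-101(✓)  1000-0  11-101(✓)  111-01(✓)  111-11(✓)  1110-1(✓)  1111-1(✓)  11111-
size-2^2 implicants → -11-01(✓)  -11-11(✓)  -110-1(✓)  -111-1(✓)  011--1(✓)  1--101  111--1(✓)
size-2^3 implicants → -11--1
Unchecked terms (primes): -00010, -11--1, 0-1001, 00-001, 00-100, 000-10, 0001-0, 01100-, 1--101, 10-000, 1000-0, 11111-
Minterm coverage:
  m1 ⊆ 00-001 [E]
  m2 ⊆ -00010,000-10
  m4 ⊆ 00-100,0001-0
  m6 ⊆ 000-10,0001-0
  m9 ⊆ 0-1001,00-001
  m12 ⊆ 00-100 [E]
  m24 ⊆ 01100- [E]
  m25 ⊆ -11--1,0-1001,01100-
  m27 ⊆ -11--1 [E]
  m29 ⊆ -11--1 [E]
  m31 ⊆ -11--1 [E]
  m32 ⊆ 10-000,1000-0
  m34 ⊆ -00010,1000-0
  m37 ⊆ 1--101 [E]
  m40 ⊆ 10-000 [E]
  m45 ⊆ 1--101 [E]
  m53 ⊆ 1--101 [E]
  m57 ⊆ -11--1 [E]
  m59 ⊆ -11--1 [E]
  m61 ⊆ -11--1,1--101
  m62 ⊆ 11111- [E]
  m63 ⊆ -11--1,11111-
E = {-11--1, 00-001, 00-100, 01100-, 1--101, 10-000, 11111-}
Petrick residual → -00010, 000-10
Cover = b'c'd'ef' + bcf + a'b'd'e'f + a'b'de'f' + a'b'c'ef' + a'bcd'e' + ade'f + ab'd'e'f' + abcde  |cover|=9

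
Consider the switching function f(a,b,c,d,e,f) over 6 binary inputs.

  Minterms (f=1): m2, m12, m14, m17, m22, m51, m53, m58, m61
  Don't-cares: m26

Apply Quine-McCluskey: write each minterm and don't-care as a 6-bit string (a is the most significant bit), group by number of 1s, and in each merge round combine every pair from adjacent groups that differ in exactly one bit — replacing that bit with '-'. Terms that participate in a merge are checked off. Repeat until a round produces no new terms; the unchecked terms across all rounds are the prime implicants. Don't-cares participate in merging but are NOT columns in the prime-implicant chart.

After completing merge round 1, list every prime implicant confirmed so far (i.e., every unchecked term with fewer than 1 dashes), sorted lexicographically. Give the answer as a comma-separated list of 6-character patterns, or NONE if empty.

000010, 010001, 010110, 110011

[col 0] 000010, 001100*, 001110*, 010001, 010110, 011010*, 110011, 110101*, 111010*, 111101*
[col 1] -11010, 0011-0, 11-101
Prime implicants: -11010, 000010, 0011-0, 010001, 010110, 11-101, 110011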